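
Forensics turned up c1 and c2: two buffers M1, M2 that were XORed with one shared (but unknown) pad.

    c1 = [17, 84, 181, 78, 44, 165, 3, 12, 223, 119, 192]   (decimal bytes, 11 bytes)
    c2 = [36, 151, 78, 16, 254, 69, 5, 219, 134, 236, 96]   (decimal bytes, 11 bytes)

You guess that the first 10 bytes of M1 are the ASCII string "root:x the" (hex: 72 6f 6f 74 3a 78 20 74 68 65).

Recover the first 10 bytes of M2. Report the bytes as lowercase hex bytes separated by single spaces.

47 ac 94 2a e8 98 26 a3 31 fe

First, c1 ⊕ c2 = (M1 ⊕ K) ⊕ (M2 ⊕ K) = M1 ⊕ M2, so the key drops out. Then M2 = (M1 ⊕ M2) ⊕ M1 over the first 10 bytes.
byte 0: (11 XOR 24) XOR 72 = 35 XOR 72 = 47
byte 1: (54 XOR 97) XOR 6f = c3 XOR 6f = ac
byte 2: (b5 XOR 4e) XOR 6f = fb XOR 6f = 94
byte 3: (4e XOR 10) XOR 74 = 5e XOR 74 = 2a
byte 4: (2c XOR fe) XOR 3a = d2 XOR 3a = e8
byte 5: (a5 XOR 45) XOR 78 = e0 XOR 78 = 98
byte 6: (03 XOR 05) XOR 20 = 06 XOR 20 = 26
byte 7: (0c XOR db) XOR 74 = d7 XOR 74 = a3
byte 8: (df XOR 86) XOR 68 = 59 XOR 68 = 31
byte 9: (77 XOR ec) XOR 65 = 9b XOR 65 = fe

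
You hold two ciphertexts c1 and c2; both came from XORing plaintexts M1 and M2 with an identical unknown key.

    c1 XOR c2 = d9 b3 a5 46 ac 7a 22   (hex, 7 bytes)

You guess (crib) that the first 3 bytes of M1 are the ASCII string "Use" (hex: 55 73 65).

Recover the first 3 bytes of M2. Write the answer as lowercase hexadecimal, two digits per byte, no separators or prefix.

8cc0c0

Since c1 ⊕ c2 = M1 ⊕ M2, XORing with the guessed M1 bytes yields the corresponding M2 bytes: M2 = (c1 ⊕ c2) ⊕ M1.
byte 0: d9 ^ 55 = 8c
byte 1: b3 ^ 73 = c0
byte 2: a5 ^ 65 = c0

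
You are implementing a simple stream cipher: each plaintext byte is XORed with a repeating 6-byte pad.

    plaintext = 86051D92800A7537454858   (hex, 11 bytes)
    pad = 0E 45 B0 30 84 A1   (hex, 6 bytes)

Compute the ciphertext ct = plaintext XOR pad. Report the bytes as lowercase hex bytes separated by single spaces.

The 6-byte key repeats, so the effective keystream is 0e 45 b0 30 84 a1 0e 45 b0 30 84.
byte 0: 86 ⊕ 0e = 88
byte 1: 05 ⊕ 45 = 40
byte 2: 1d ⊕ b0 = ad
byte 3: 92 ⊕ 30 = a2
byte 4: 80 ⊕ 84 = 04
byte 5: 0a ⊕ a1 = ab
byte 6: 75 ⊕ 0e = 7b
byte 7: 37 ⊕ 45 = 72
byte 8: 45 ⊕ b0 = f5
byte 9: 48 ⊕ 30 = 78
byte 10: 58 ⊕ 84 = dc

88 40 ad a2 04 ab 7b 72 f5 78 dc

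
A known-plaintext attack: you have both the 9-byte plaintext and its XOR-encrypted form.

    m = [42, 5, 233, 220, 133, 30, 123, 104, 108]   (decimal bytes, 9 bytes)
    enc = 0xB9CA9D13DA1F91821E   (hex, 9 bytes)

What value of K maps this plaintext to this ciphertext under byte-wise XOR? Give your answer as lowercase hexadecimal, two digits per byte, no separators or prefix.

Since enc = m ⊕ K, XORing both sides with m gives K = m ⊕ enc.
2a ^ b9 = 93
05 ^ ca = cf
e9 ^ 9d = 74
dc ^ 13 = cf
85 ^ da = 5f
1e ^ 1f = 01
7b ^ 91 = ea
68 ^ 82 = ea
6c ^ 1e = 72

93cf74cf5f01eaea72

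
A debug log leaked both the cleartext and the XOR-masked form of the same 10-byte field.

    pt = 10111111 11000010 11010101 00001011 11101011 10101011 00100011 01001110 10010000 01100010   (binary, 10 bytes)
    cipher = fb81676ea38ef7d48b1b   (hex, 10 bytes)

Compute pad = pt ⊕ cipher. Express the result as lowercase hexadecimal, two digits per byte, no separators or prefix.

Since cipher = pt ⊕ pad, XORing both sides with pt gives pad = pt ⊕ cipher.
byte 0: 10111111 ^ 11111011 = 01000100
byte 1: 11000010 ^ 10000001 = 01000011
byte 2: 11010101 ^ 01100111 = 10110010
byte 3: 00001011 ^ 01101110 = 01100101
byte 4: 11101011 ^ 10100011 = 01001000
byte 5: 10101011 ^ 10001110 = 00100101
byte 6: 00100011 ^ 11110111 = 11010100
byte 7: 01001110 ^ 11010100 = 10011010
byte 8: 10010000 ^ 10001011 = 00011011
byte 9: 01100010 ^ 00011011 = 01111001

4443b2654825d49a1b79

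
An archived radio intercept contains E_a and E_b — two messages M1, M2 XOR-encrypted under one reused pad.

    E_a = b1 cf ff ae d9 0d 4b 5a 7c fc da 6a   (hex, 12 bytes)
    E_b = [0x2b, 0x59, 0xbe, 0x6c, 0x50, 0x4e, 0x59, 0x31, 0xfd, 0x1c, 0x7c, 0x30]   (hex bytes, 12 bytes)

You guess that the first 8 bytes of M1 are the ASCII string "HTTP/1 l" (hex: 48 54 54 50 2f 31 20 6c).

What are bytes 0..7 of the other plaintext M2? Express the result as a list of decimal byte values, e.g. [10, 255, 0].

[210, 194, 21, 146, 166, 114, 50, 7]

First, E_a ⊕ E_b = (M1 ⊕ K) ⊕ (M2 ⊕ K) = M1 ⊕ M2, so the key drops out. Then M2 = (M1 ⊕ M2) ⊕ M1 over the first 8 bytes.
byte 0: (b1 ⊕ 2b) ⊕ 48 = 9a ⊕ 48 = d2
byte 1: (cf ⊕ 59) ⊕ 54 = 96 ⊕ 54 = c2
byte 2: (ff ⊕ be) ⊕ 54 = 41 ⊕ 54 = 15
byte 3: (ae ⊕ 6c) ⊕ 50 = c2 ⊕ 50 = 92
byte 4: (d9 ⊕ 50) ⊕ 2f = 89 ⊕ 2f = a6
byte 5: (0d ⊕ 4e) ⊕ 31 = 43 ⊕ 31 = 72
byte 6: (4b ⊕ 59) ⊕ 20 = 12 ⊕ 20 = 32
byte 7: (5a ⊕ 31) ⊕ 6c = 6b ⊕ 6c = 07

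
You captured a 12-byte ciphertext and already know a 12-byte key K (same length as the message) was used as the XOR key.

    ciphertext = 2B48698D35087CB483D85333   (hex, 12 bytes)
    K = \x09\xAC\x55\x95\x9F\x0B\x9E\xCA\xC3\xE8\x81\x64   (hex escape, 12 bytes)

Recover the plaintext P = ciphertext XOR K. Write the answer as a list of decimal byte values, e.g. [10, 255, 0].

[34, 228, 60, 24, 170, 3, 226, 126, 64, 48, 210, 87]

XOR is its own inverse, so applying the key byte-wise gives the result directly.
byte 0: 00101011 xor 00001001 = 00100010
byte 1: 01001000 xor 10101100 = 11100100
byte 2: 01101001 xor 01010101 = 00111100
byte 3: 10001101 xor 10010101 = 00011000
byte 4: 00110101 xor 10011111 = 10101010
byte 5: 00001000 xor 00001011 = 00000011
byte 6: 01111100 xor 10011110 = 11100010
byte 7: 10110100 xor 11001010 = 01111110
byte 8: 10000011 xor 11000011 = 01000000
byte 9: 11011000 xor 11101000 = 00110000
byte 10: 01010011 xor 10000001 = 11010010
byte 11: 00110011 xor 01100100 = 01010111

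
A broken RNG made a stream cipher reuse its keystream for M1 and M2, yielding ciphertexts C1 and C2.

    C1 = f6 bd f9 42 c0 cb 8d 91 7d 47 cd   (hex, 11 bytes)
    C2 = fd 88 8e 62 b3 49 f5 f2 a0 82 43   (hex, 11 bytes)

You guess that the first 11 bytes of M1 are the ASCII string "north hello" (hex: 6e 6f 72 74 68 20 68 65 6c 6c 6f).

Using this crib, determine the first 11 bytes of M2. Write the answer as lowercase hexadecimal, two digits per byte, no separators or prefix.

655a05541ba21006b1a9e1

First, C1 ⊕ C2 = (M1 ⊕ K) ⊕ (M2 ⊕ K) = M1 ⊕ M2, so the key drops out. Then M2 = (M1 ⊕ M2) ⊕ M1 over the first 11 bytes.
byte 0: (f6 ⊕ fd) ⊕ 6e = 0b ⊕ 6e = 65
byte 1: (bd ⊕ 88) ⊕ 6f = 35 ⊕ 6f = 5a
byte 2: (f9 ⊕ 8e) ⊕ 72 = 77 ⊕ 72 = 05
byte 3: (42 ⊕ 62) ⊕ 74 = 20 ⊕ 74 = 54
byte 4: (c0 ⊕ b3) ⊕ 68 = 73 ⊕ 68 = 1b
byte 5: (cb ⊕ 49) ⊕ 20 = 82 ⊕ 20 = a2
byte 6: (8d ⊕ f5) ⊕ 68 = 78 ⊕ 68 = 10
byte 7: (91 ⊕ f2) ⊕ 65 = 63 ⊕ 65 = 06
byte 8: (7d ⊕ a0) ⊕ 6c = dd ⊕ 6c = b1
byte 9: (47 ⊕ 82) ⊕ 6c = c5 ⊕ 6c = a9
byte 10: (cd ⊕ 43) ⊕ 6f = 8e ⊕ 6f = e1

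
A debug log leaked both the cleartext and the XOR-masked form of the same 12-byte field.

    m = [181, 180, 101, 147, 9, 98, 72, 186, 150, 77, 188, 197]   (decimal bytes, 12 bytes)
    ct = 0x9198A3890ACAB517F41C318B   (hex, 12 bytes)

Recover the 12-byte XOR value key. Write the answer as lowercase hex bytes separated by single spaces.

24 2c c6 1a 03 a8 fd ad 62 51 8d 4e

Since ct = m ⊕ key, XORing both sides with m gives key = m ⊕ ct.
10110101 XOR 10010001 = 00100100
10110100 XOR 10011000 = 00101100
01100101 XOR 10100011 = 11000110
10010011 XOR 10001001 = 00011010
00001001 XOR 00001010 = 00000011
01100010 XOR 11001010 = 10101000
01001000 XOR 10110101 = 11111101
10111010 XOR 00010111 = 10101101
10010110 XOR 11110100 = 01100010
01001101 XOR 00011100 = 01010001
10111100 XOR 00110001 = 10001101
11000101 XOR 10001011 = 01001110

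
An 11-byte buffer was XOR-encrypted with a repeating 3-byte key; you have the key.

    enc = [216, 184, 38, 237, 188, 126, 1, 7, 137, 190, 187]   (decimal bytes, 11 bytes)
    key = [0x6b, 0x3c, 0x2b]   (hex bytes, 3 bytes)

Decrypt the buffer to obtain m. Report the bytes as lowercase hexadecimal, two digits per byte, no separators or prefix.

The 3-byte key repeats, so the effective keystream is 6b 3c 2b 6b 3c 2b 6b 3c 2b 6b 3c.
byte 0: 216 ⊕ 107 = 179
byte 1: 184 ⊕  60 = 132
byte 2:  38 ⊕  43 =  13
byte 3: 237 ⊕ 107 = 134
byte 4: 188 ⊕  60 = 128
byte 5: 126 ⊕  43 =  85
byte 6:   1 ⊕ 107 = 106
byte 7:   7 ⊕  60 =  59
byte 8: 137 ⊕  43 = 162
byte 9: 190 ⊕ 107 = 213
byte 10: 187 ⊕  60 = 135

b3840d8680556a3ba2d587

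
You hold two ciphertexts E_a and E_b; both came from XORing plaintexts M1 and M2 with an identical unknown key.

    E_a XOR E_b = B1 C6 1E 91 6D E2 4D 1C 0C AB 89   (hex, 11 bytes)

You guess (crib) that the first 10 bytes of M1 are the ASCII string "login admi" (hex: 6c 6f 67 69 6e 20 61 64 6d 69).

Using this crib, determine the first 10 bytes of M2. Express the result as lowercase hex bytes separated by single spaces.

Since E_a ⊕ E_b = M1 ⊕ M2, XORing with the guessed M1 bytes yields the corresponding M2 bytes: M2 = (E_a ⊕ E_b) ⊕ M1.
b1 xor 6c = dd
c6 xor 6f = a9
1e xor 67 = 79
91 xor 69 = f8
6d xor 6e = 03
e2 xor 20 = c2
4d xor 61 = 2c
1c xor 64 = 78
0c xor 6d = 61
ab xor 69 = c2

dd a9 79 f8 03 c2 2c 78 61 c2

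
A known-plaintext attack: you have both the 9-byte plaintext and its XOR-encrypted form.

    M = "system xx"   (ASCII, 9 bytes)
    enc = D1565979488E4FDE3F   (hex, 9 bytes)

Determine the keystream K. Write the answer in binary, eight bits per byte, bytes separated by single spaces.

10100010 00101111 00101010 00001101 00101101 11100011 01101111 10100110 01000111

Since enc = M ⊕ K, XORing both sides with M gives K = M ⊕ enc.
73 ⊕ d1 = a2
79 ⊕ 56 = 2f
73 ⊕ 59 = 2a
74 ⊕ 79 = 0d
65 ⊕ 48 = 2d
6d ⊕ 8e = e3
20 ⊕ 4f = 6f
78 ⊕ de = a6
78 ⊕ 3f = 47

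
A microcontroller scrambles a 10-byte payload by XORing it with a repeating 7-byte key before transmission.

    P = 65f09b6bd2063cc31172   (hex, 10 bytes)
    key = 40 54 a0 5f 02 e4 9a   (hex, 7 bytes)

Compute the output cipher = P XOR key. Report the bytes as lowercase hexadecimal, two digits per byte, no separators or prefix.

The 7-byte key repeats, so the effective keystream is 40 54 a0 5f 02 e4 9a 40 54 a0.
byte 0: 65 ⊕ 40 = 25
byte 1: f0 ⊕ 54 = a4
byte 2: 9b ⊕ a0 = 3b
byte 3: 6b ⊕ 5f = 34
byte 4: d2 ⊕ 02 = d0
byte 5: 06 ⊕ e4 = e2
byte 6: 3c ⊕ 9a = a6
byte 7: c3 ⊕ 40 = 83
byte 8: 11 ⊕ 54 = 45
byte 9: 72 ⊕ a0 = d2

25a43b34d0e2a68345d2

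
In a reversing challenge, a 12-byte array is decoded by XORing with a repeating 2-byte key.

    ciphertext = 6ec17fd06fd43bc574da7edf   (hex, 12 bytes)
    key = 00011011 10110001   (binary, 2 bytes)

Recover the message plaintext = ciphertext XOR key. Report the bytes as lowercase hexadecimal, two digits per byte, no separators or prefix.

75706461746520746f6b656e

The 2-byte key repeats, so the effective keystream is 1b b1 1b b1 1b b1 1b b1 1b b1 1b b1.
byte 0: 110 XOR  27 = 117
byte 1: 193 XOR 177 = 112
byte 2: 127 XOR  27 = 100
byte 3: 208 XOR 177 =  97
byte 4: 111 XOR  27 = 116
byte 5: 212 XOR 177 = 101
byte 6:  59 XOR  27 =  32
byte 7: 197 XOR 177 = 116
byte 8: 116 XOR  27 = 111
byte 9: 218 XOR 177 = 107
byte 10: 126 XOR  27 = 101
byte 11: 223 XOR 177 = 110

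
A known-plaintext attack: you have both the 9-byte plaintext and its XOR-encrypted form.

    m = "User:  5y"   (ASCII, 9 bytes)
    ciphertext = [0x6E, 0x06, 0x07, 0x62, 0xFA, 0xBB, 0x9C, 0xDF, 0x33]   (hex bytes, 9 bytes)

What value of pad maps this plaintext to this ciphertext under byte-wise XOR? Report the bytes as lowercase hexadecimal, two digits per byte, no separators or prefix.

3b756210c09bbcea4a

Since ciphertext = m ⊕ pad, XORing both sides with m gives pad = m ⊕ ciphertext.
byte 0: 55 ^ 6e = 3b
byte 1: 73 ^ 06 = 75
byte 2: 65 ^ 07 = 62
byte 3: 72 ^ 62 = 10
byte 4: 3a ^ fa = c0
byte 5: 20 ^ bb = 9b
byte 6: 20 ^ 9c = bc
byte 7: 35 ^ df = ea
byte 8: 79 ^ 33 = 4a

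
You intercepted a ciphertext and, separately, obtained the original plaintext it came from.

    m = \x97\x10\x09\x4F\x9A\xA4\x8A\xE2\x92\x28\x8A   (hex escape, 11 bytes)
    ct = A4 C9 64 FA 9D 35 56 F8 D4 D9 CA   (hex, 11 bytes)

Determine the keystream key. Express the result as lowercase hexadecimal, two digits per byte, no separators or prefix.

Since ct = m ⊕ key, XORing both sides with m gives key = m ⊕ ct.
byte 0: 97 xor a4 = 33
byte 1: 10 xor c9 = d9
byte 2: 09 xor 64 = 6d
byte 3: 4f xor fa = b5
byte 4: 9a xor 9d = 07
byte 5: a4 xor 35 = 91
byte 6: 8a xor 56 = dc
byte 7: e2 xor f8 = 1a
byte 8: 92 xor d4 = 46
byte 9: 28 xor d9 = f1
byte 10: 8a xor ca = 40

33d96db50791dc1a46f140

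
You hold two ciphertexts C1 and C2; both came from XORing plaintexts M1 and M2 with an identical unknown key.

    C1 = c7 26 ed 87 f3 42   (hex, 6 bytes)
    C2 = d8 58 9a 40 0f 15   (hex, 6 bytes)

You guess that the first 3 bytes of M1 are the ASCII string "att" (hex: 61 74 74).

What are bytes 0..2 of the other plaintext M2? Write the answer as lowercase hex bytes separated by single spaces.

7e 0a 03

First, C1 ⊕ C2 = (M1 ⊕ K) ⊕ (M2 ⊕ K) = M1 ⊕ M2, so the key drops out. Then M2 = (M1 ⊕ M2) ⊕ M1 over the first 3 bytes.
byte 0: (c7 XOR d8) XOR 61 = 1f XOR 61 = 7e
byte 1: (26 XOR 58) XOR 74 = 7e XOR 74 = 0a
byte 2: (ed XOR 9a) XOR 74 = 77 XOR 74 = 03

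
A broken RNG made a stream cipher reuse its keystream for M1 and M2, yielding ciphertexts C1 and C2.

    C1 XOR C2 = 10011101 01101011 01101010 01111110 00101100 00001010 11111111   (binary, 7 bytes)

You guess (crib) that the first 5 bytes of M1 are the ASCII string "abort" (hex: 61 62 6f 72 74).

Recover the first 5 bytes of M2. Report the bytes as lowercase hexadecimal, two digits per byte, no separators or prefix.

fc09050c58

Since C1 ⊕ C2 = M1 ⊕ M2, XORing with the guessed M1 bytes yields the corresponding M2 bytes: M2 = (C1 ⊕ C2) ⊕ M1.
10011101 XOR 01100001 = 11111100
01101011 XOR 01100010 = 00001001
01101010 XOR 01101111 = 00000101
01111110 XOR 01110010 = 00001100
00101100 XOR 01110100 = 01011000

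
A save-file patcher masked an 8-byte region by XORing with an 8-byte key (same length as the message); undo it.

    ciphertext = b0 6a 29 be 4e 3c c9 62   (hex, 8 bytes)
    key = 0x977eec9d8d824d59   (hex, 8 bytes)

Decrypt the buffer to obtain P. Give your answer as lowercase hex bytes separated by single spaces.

27 14 c5 23 c3 be 84 3b

byte 0: b0 XOR 97 = 27
byte 1: 6a XOR 7e = 14
byte 2: 29 XOR ec = c5
byte 3: be XOR 9d = 23
byte 4: 4e XOR 8d = c3
byte 5: 3c XOR 82 = be
byte 6: c9 XOR 4d = 84
byte 7: 62 XOR 59 = 3b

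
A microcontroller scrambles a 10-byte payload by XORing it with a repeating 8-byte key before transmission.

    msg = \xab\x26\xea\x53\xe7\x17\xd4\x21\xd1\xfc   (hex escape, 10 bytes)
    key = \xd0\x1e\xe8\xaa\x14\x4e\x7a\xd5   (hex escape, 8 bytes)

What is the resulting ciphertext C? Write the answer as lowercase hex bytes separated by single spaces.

7b 38 02 f9 f3 59 ae f4 01 e2

The 8-byte key repeats, so the effective keystream is d0 1e e8 aa 14 4e 7a d5 d0 1e.
byte 0: 10101011 ⊕ 11010000 = 01111011
byte 1: 00100110 ⊕ 00011110 = 00111000
byte 2: 11101010 ⊕ 11101000 = 00000010
byte 3: 01010011 ⊕ 10101010 = 11111001
byte 4: 11100111 ⊕ 00010100 = 11110011
byte 5: 00010111 ⊕ 01001110 = 01011001
byte 6: 11010100 ⊕ 01111010 = 10101110
byte 7: 00100001 ⊕ 11010101 = 11110100
byte 8: 11010001 ⊕ 11010000 = 00000001
byte 9: 11111100 ⊕ 00011110 = 11100010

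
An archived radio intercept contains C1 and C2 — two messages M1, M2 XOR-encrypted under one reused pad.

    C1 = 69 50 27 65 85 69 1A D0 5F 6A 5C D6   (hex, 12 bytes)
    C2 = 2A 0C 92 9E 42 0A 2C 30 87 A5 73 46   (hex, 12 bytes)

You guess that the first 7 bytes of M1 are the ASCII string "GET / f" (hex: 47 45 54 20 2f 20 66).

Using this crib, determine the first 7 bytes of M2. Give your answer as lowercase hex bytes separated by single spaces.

First, C1 ⊕ C2 = (M1 ⊕ K) ⊕ (M2 ⊕ K) = M1 ⊕ M2, so the key drops out. Then M2 = (M1 ⊕ M2) ⊕ M1 over the first 7 bytes.
byte 0: (69 ⊕ 2a) ⊕ 47 = 43 ⊕ 47 = 04
byte 1: (50 ⊕ 0c) ⊕ 45 = 5c ⊕ 45 = 19
byte 2: (27 ⊕ 92) ⊕ 54 = b5 ⊕ 54 = e1
byte 3: (65 ⊕ 9e) ⊕ 20 = fb ⊕ 20 = db
byte 4: (85 ⊕ 42) ⊕ 2f = c7 ⊕ 2f = e8
byte 5: (69 ⊕ 0a) ⊕ 20 = 63 ⊕ 20 = 43
byte 6: (1a ⊕ 2c) ⊕ 66 = 36 ⊕ 66 = 50

04 19 e1 db e8 43 50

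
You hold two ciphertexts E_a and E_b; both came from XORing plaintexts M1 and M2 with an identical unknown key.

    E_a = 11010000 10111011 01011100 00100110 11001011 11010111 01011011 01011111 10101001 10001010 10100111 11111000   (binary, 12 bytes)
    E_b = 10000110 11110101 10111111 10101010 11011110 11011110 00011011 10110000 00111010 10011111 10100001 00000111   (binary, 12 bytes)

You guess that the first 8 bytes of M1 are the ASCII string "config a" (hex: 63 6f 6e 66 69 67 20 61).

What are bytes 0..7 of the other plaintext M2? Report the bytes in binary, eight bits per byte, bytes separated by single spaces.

00110101 00100001 10001101 11101010 01111100 01101110 01100000 10001110

First, E_a ⊕ E_b = (M1 ⊕ K) ⊕ (M2 ⊕ K) = M1 ⊕ M2, so the key drops out. Then M2 = (M1 ⊕ M2) ⊕ M1 over the first 8 bytes.
byte 0: (d0 XOR 86) XOR 63 = 56 XOR 63 = 35
byte 1: (bb XOR f5) XOR 6f = 4e XOR 6f = 21
byte 2: (5c XOR bf) XOR 6e = e3 XOR 6e = 8d
byte 3: (26 XOR aa) XOR 66 = 8c XOR 66 = ea
byte 4: (cb XOR de) XOR 69 = 15 XOR 69 = 7c
byte 5: (d7 XOR de) XOR 67 = 09 XOR 67 = 6e
byte 6: (5b XOR 1b) XOR 20 = 40 XOR 20 = 60
byte 7: (5f XOR b0) XOR 61 = ef XOR 61 = 8e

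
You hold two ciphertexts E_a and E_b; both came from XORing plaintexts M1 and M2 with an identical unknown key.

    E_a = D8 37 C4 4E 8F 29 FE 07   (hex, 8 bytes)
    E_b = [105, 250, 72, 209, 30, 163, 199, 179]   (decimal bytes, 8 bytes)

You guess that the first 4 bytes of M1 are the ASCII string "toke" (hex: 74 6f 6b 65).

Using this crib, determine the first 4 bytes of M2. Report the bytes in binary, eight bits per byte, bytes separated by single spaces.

First, E_a ⊕ E_b = (M1 ⊕ K) ⊕ (M2 ⊕ K) = M1 ⊕ M2, so the key drops out. Then M2 = (M1 ⊕ M2) ⊕ M1 over the first 4 bytes.
byte 0: (d8 ⊕ 69) ⊕ 74 = b1 ⊕ 74 = c5
byte 1: (37 ⊕ fa) ⊕ 6f = cd ⊕ 6f = a2
byte 2: (c4 ⊕ 48) ⊕ 6b = 8c ⊕ 6b = e7
byte 3: (4e ⊕ d1) ⊕ 65 = 9f ⊕ 65 = fa

11000101 10100010 11100111 11111010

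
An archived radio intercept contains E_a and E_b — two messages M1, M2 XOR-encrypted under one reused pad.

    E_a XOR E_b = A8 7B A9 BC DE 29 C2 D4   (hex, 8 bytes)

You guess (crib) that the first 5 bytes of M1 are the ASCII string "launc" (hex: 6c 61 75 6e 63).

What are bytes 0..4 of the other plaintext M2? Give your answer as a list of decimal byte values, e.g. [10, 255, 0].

[196, 26, 220, 210, 189]

Since E_a ⊕ E_b = M1 ⊕ M2, XORing with the guessed M1 bytes yields the corresponding M2 bytes: M2 = (E_a ⊕ E_b) ⊕ M1.
168 ^ 108 = 196
123 ^  97 =  26
169 ^ 117 = 220
188 ^ 110 = 210
222 ^  99 = 189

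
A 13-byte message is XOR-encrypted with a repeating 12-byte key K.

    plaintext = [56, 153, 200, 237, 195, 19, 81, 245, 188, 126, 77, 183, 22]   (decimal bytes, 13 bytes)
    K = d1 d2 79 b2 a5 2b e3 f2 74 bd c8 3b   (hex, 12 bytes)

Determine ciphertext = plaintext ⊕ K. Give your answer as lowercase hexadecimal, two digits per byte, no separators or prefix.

The 12-byte key repeats, so the effective keystream is d1 d2 79 b2 a5 2b e3 f2 74 bd c8 3b d1.
byte 0: 00111000 xor 11010001 = 11101001
byte 1: 10011001 xor 11010010 = 01001011
byte 2: 11001000 xor 01111001 = 10110001
byte 3: 11101101 xor 10110010 = 01011111
byte 4: 11000011 xor 10100101 = 01100110
byte 5: 00010011 xor 00101011 = 00111000
byte 6: 01010001 xor 11100011 = 10110010
byte 7: 11110101 xor 11110010 = 00000111
byte 8: 10111100 xor 01110100 = 11001000
byte 9: 01111110 xor 10111101 = 11000011
byte 10: 01001101 xor 11001000 = 10000101
byte 11: 10110111 xor 00111011 = 10001100
byte 12: 00010110 xor 11010001 = 11000111

e94bb15f6638b207c8c3858cc7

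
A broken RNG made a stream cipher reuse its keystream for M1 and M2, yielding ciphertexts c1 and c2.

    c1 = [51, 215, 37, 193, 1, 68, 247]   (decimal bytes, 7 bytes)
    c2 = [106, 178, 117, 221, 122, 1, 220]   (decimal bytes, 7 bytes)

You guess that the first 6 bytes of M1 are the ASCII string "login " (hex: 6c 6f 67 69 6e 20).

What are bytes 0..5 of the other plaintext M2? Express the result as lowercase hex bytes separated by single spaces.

35 0a 37 75 15 65

First, c1 ⊕ c2 = (M1 ⊕ K) ⊕ (M2 ⊕ K) = M1 ⊕ M2, so the key drops out. Then M2 = (M1 ⊕ M2) ⊕ M1 over the first 6 bytes.
byte 0: (33 ^ 6a) ^ 6c = 59 ^ 6c = 35
byte 1: (d7 ^ b2) ^ 6f = 65 ^ 6f = 0a
byte 2: (25 ^ 75) ^ 67 = 50 ^ 67 = 37
byte 3: (c1 ^ dd) ^ 69 = 1c ^ 69 = 75
byte 4: (01 ^ 7a) ^ 6e = 7b ^ 6e = 15
byte 5: (44 ^ 01) ^ 20 = 45 ^ 20 = 65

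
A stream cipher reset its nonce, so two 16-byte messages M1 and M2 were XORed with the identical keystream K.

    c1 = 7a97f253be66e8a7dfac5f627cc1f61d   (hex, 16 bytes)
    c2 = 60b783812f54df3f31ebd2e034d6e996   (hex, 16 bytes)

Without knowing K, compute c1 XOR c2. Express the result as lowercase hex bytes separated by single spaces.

1a 20 71 d2 91 32 37 98 ee 47 8d 82 48 17 1f 8b

c1 ⊕ c2 = (M1 ⊕ K) ⊕ (M2 ⊕ K) = M1 ⊕ M2 — the shared key cancels under XOR.
byte 0: 7a XOR 60 = 1a
byte 1: 97 XOR b7 = 20
byte 2: f2 XOR 83 = 71
byte 3: 53 XOR 81 = d2
byte 4: be XOR 2f = 91
byte 5: 66 XOR 54 = 32
byte 6: e8 XOR df = 37
byte 7: a7 XOR 3f = 98
byte 8: df XOR 31 = ee
byte 9: ac XOR eb = 47
byte 10: 5f XOR d2 = 8d
byte 11: 62 XOR e0 = 82
byte 12: 7c XOR 34 = 48
byte 13: c1 XOR d6 = 17
byte 14: f6 XOR e9 = 1f
byte 15: 1d XOR 96 = 8b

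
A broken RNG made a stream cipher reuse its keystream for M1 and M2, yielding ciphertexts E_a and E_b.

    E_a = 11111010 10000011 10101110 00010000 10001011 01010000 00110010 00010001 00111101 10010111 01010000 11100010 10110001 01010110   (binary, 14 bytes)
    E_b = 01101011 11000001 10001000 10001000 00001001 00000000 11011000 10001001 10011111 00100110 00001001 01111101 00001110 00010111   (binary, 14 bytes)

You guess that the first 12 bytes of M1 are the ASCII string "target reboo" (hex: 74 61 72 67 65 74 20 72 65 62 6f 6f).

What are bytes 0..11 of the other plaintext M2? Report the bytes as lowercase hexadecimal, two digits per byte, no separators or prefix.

e52354ffe724caeac7d336f0

First, E_a ⊕ E_b = (M1 ⊕ K) ⊕ (M2 ⊕ K) = M1 ⊕ M2, so the key drops out. Then M2 = (M1 ⊕ M2) ⊕ M1 over the first 12 bytes.
byte 0: (fa XOR 6b) XOR 74 = 91 XOR 74 = e5
byte 1: (83 XOR c1) XOR 61 = 42 XOR 61 = 23
byte 2: (ae XOR 88) XOR 72 = 26 XOR 72 = 54
byte 3: (10 XOR 88) XOR 67 = 98 XOR 67 = ff
byte 4: (8b XOR 09) XOR 65 = 82 XOR 65 = e7
byte 5: (50 XOR 00) XOR 74 = 50 XOR 74 = 24
byte 6: (32 XOR d8) XOR 20 = ea XOR 20 = ca
byte 7: (11 XOR 89) XOR 72 = 98 XOR 72 = ea
byte 8: (3d XOR 9f) XOR 65 = a2 XOR 65 = c7
byte 9: (97 XOR 26) XOR 62 = b1 XOR 62 = d3
byte 10: (50 XOR 09) XOR 6f = 59 XOR 6f = 36
byte 11: (e2 XOR 7d) XOR 6f = 9f XOR 6f = f0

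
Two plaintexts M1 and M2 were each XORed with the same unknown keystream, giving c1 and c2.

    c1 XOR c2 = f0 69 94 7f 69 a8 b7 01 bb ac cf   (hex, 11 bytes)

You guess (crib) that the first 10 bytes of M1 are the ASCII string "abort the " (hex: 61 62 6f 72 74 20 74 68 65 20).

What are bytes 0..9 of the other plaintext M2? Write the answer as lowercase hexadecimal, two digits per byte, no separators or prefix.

910bfb0d1d88c369de8c

Since c1 ⊕ c2 = M1 ⊕ M2, XORing with the guessed M1 bytes yields the corresponding M2 bytes: M2 = (c1 ⊕ c2) ⊕ M1.
f0 ^ 61 = 91
69 ^ 62 = 0b
94 ^ 6f = fb
7f ^ 72 = 0d
69 ^ 74 = 1d
a8 ^ 20 = 88
b7 ^ 74 = c3
01 ^ 68 = 69
bb ^ 65 = de
ac ^ 20 = 8c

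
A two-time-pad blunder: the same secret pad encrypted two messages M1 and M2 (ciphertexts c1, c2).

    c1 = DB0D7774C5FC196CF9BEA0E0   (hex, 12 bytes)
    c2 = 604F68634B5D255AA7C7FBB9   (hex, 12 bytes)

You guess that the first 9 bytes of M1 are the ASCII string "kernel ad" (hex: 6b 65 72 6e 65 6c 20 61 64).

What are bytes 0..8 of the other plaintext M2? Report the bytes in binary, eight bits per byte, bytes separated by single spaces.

First, c1 ⊕ c2 = (M1 ⊕ K) ⊕ (M2 ⊕ K) = M1 ⊕ M2, so the key drops out. Then M2 = (M1 ⊕ M2) ⊕ M1 over the first 9 bytes.
byte 0: (db ⊕ 60) ⊕ 6b = bb ⊕ 6b = d0
byte 1: (0d ⊕ 4f) ⊕ 65 = 42 ⊕ 65 = 27
byte 2: (77 ⊕ 68) ⊕ 72 = 1f ⊕ 72 = 6d
byte 3: (74 ⊕ 63) ⊕ 6e = 17 ⊕ 6e = 79
byte 4: (c5 ⊕ 4b) ⊕ 65 = 8e ⊕ 65 = eb
byte 5: (fc ⊕ 5d) ⊕ 6c = a1 ⊕ 6c = cd
byte 6: (19 ⊕ 25) ⊕ 20 = 3c ⊕ 20 = 1c
byte 7: (6c ⊕ 5a) ⊕ 61 = 36 ⊕ 61 = 57
byte 8: (f9 ⊕ a7) ⊕ 64 = 5e ⊕ 64 = 3a

11010000 00100111 01101101 01111001 11101011 11001101 00011100 01010111 00111010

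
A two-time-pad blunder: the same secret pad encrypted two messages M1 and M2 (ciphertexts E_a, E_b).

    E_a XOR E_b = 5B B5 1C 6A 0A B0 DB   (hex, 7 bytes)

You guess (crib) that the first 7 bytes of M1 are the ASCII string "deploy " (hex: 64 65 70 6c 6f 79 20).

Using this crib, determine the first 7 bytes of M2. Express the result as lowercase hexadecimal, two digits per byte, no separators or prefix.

Since E_a ⊕ E_b = M1 ⊕ M2, XORing with the guessed M1 bytes yields the corresponding M2 bytes: M2 = (E_a ⊕ E_b) ⊕ M1.
byte 0:  91 ⊕ 100 =  63
byte 1: 181 ⊕ 101 = 208
byte 2:  28 ⊕ 112 = 108
byte 3: 106 ⊕ 108 =   6
byte 4:  10 ⊕ 111 = 101
byte 5: 176 ⊕ 121 = 201
byte 6: 219 ⊕  32 = 251

3fd06c0665c9fb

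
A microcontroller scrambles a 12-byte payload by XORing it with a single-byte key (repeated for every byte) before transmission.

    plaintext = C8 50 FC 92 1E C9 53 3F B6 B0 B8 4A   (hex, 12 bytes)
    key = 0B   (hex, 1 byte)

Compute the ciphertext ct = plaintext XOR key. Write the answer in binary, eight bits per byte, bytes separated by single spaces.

The 1-byte key repeats, so the effective keystream is 0b 0b 0b 0b 0b 0b 0b 0b 0b 0b 0b 0b.
byte 0: c8 ^ 0b = c3
byte 1: 50 ^ 0b = 5b
byte 2: fc ^ 0b = f7
byte 3: 92 ^ 0b = 99
byte 4: 1e ^ 0b = 15
byte 5: c9 ^ 0b = c2
byte 6: 53 ^ 0b = 58
byte 7: 3f ^ 0b = 34
byte 8: b6 ^ 0b = bd
byte 9: b0 ^ 0b = bb
byte 10: b8 ^ 0b = b3
byte 11: 4a ^ 0b = 41

11000011 01011011 11110111 10011001 00010101 11000010 01011000 00110100 10111101 10111011 10110011 01000001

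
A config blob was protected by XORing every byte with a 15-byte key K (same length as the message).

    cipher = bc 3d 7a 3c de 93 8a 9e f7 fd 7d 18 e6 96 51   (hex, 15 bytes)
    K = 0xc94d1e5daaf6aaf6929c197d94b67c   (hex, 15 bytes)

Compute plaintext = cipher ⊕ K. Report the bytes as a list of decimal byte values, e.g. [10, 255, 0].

XOR is its own inverse, so applying the key byte-wise gives the result directly.
bc ⊕ c9 = 75
3d ⊕ 4d = 70
7a ⊕ 1e = 64
3c ⊕ 5d = 61
de ⊕ aa = 74
93 ⊕ f6 = 65
8a ⊕ aa = 20
9e ⊕ f6 = 68
f7 ⊕ 92 = 65
fd ⊕ 9c = 61
7d ⊕ 19 = 64
18 ⊕ 7d = 65
e6 ⊕ 94 = 72
96 ⊕ b6 = 20
51 ⊕ 7c = 2d

[117, 112, 100, 97, 116, 101, 32, 104, 101, 97, 100, 101, 114, 32, 45]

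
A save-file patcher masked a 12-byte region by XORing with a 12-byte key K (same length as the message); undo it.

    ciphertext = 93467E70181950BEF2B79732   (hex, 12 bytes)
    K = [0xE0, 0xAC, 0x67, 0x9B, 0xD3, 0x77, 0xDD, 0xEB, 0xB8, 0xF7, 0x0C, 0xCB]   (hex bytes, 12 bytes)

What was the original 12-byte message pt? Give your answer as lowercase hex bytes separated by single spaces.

73 ea 19 eb cb 6e 8d 55 4a 40 9b f9

XOR is its own inverse, so applying the key byte-wise gives the result directly.
byte 0: 93 ⊕ e0 = 73
byte 1: 46 ⊕ ac = ea
byte 2: 7e ⊕ 67 = 19
byte 3: 70 ⊕ 9b = eb
byte 4: 18 ⊕ d3 = cb
byte 5: 19 ⊕ 77 = 6e
byte 6: 50 ⊕ dd = 8d
byte 7: be ⊕ eb = 55
byte 8: f2 ⊕ b8 = 4a
byte 9: b7 ⊕ f7 = 40
byte 10: 97 ⊕ 0c = 9b
byte 11: 32 ⊕ cb = f9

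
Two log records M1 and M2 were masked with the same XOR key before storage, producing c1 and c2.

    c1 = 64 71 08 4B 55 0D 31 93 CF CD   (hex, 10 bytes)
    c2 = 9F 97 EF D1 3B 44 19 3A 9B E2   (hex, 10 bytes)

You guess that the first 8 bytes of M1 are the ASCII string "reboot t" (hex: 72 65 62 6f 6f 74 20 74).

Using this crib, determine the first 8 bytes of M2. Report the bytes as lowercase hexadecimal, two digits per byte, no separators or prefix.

First, c1 ⊕ c2 = (M1 ⊕ K) ⊕ (M2 ⊕ K) = M1 ⊕ M2, so the key drops out. Then M2 = (M1 ⊕ M2) ⊕ M1 over the first 8 bytes.
byte 0: (64 XOR 9f) XOR 72 = fb XOR 72 = 89
byte 1: (71 XOR 97) XOR 65 = e6 XOR 65 = 83
byte 2: (08 XOR ef) XOR 62 = e7 XOR 62 = 85
byte 3: (4b XOR d1) XOR 6f = 9a XOR 6f = f5
byte 4: (55 XOR 3b) XOR 6f = 6e XOR 6f = 01
byte 5: (0d XOR 44) XOR 74 = 49 XOR 74 = 3d
byte 6: (31 XOR 19) XOR 20 = 28 XOR 20 = 08
byte 7: (93 XOR 3a) XOR 74 = a9 XOR 74 = dd

898385f5013d08dd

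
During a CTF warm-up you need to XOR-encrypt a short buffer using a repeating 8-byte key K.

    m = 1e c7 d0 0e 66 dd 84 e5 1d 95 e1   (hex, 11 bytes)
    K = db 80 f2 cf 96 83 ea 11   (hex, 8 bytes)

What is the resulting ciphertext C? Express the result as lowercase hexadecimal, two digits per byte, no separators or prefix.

c54722c1f05e6ef4c61513

The 8-byte key repeats, so the effective keystream is db 80 f2 cf 96 83 ea 11 db 80 f2.
byte 0: 1e ⊕ db = c5
byte 1: c7 ⊕ 80 = 47
byte 2: d0 ⊕ f2 = 22
byte 3: 0e ⊕ cf = c1
byte 4: 66 ⊕ 96 = f0
byte 5: dd ⊕ 83 = 5e
byte 6: 84 ⊕ ea = 6e
byte 7: e5 ⊕ 11 = f4
byte 8: 1d ⊕ db = c6
byte 9: 95 ⊕ 80 = 15
byte 10: e1 ⊕ f2 = 13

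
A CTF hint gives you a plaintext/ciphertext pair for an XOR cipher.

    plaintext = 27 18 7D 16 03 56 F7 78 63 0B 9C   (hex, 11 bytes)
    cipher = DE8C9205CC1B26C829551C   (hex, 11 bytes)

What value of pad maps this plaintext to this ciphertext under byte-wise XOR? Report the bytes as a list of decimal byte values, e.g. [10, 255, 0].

[249, 148, 239, 19, 207, 77, 209, 176, 74, 94, 128]

Since cipher = plaintext ⊕ pad, XORing both sides with plaintext gives pad = plaintext ⊕ cipher.
27 ^ de = f9
18 ^ 8c = 94
7d ^ 92 = ef
16 ^ 05 = 13
03 ^ cc = cf
56 ^ 1b = 4d
f7 ^ 26 = d1
78 ^ c8 = b0
63 ^ 29 = 4a
0b ^ 55 = 5e
9c ^ 1c = 80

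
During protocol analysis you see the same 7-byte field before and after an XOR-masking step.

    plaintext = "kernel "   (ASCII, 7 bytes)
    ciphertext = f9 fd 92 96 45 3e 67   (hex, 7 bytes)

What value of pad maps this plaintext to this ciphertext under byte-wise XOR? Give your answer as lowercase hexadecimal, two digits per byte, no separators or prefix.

Since ciphertext = plaintext ⊕ pad, XORing both sides with plaintext gives pad = plaintext ⊕ ciphertext.
107 xor 249 = 146
101 xor 253 = 152
114 xor 146 = 224
110 xor 150 = 248
101 xor  69 =  32
108 xor  62 =  82
 32 xor 103 =  71

9298e0f8205247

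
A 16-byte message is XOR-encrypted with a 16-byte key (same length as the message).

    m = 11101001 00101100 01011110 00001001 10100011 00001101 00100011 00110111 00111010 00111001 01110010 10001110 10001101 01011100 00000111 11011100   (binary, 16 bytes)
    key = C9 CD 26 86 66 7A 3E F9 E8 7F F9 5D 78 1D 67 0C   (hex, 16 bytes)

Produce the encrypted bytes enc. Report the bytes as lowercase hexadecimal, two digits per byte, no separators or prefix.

e9 ⊕ c9 = 20
2c ⊕ cd = e1
5e ⊕ 26 = 78
09 ⊕ 86 = 8f
a3 ⊕ 66 = c5
0d ⊕ 7a = 77
23 ⊕ 3e = 1d
37 ⊕ f9 = ce
3a ⊕ e8 = d2
39 ⊕ 7f = 46
72 ⊕ f9 = 8b
8e ⊕ 5d = d3
8d ⊕ 78 = f5
5c ⊕ 1d = 41
07 ⊕ 67 = 60
dc ⊕ 0c = d0

20e1788fc5771dced2468bd3f54160d0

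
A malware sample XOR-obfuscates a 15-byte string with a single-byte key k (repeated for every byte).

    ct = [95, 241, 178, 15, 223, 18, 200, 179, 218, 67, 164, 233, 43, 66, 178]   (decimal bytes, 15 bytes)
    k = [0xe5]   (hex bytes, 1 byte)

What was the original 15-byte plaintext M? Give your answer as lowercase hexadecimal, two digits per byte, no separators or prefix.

ba1457ea3af72d563fa6410ccea757

The 1-byte key repeats, so the effective keystream is e5 e5 e5 e5 e5 e5 e5 e5 e5 e5 e5 e5 e5 e5 e5.
byte 0: 01011111 ^ 11100101 = 10111010
byte 1: 11110001 ^ 11100101 = 00010100
byte 2: 10110010 ^ 11100101 = 01010111
byte 3: 00001111 ^ 11100101 = 11101010
byte 4: 11011111 ^ 11100101 = 00111010
byte 5: 00010010 ^ 11100101 = 11110111
byte 6: 11001000 ^ 11100101 = 00101101
byte 7: 10110011 ^ 11100101 = 01010110
byte 8: 11011010 ^ 11100101 = 00111111
byte 9: 01000011 ^ 11100101 = 10100110
byte 10: 10100100 ^ 11100101 = 01000001
byte 11: 11101001 ^ 11100101 = 00001100
byte 12: 00101011 ^ 11100101 = 11001110
byte 13: 01000010 ^ 11100101 = 10100111
byte 14: 10110010 ^ 11100101 = 01010111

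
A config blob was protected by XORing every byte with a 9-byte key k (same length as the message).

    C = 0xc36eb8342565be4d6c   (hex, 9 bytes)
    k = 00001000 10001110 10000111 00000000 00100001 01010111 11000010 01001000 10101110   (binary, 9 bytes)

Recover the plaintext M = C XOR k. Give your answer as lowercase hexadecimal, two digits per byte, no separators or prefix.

cbe03f3404327c05c2

XOR is its own inverse, so applying the key byte-wise gives the result directly.
c3 ^ 08 = cb
6e ^ 8e = e0
b8 ^ 87 = 3f
34 ^ 00 = 34
25 ^ 21 = 04
65 ^ 57 = 32
be ^ c2 = 7c
4d ^ 48 = 05
6c ^ ae = c2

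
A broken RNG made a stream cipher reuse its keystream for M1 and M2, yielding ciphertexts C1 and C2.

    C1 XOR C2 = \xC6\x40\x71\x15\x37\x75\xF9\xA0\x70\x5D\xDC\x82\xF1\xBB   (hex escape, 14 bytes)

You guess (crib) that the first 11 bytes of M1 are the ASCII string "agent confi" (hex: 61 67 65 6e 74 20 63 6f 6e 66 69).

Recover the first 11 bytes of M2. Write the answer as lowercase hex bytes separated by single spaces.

a7 27 14 7b 43 55 9a cf 1e 3b b5

Since C1 ⊕ C2 = M1 ⊕ M2, XORing with the guessed M1 bytes yields the corresponding M2 bytes: M2 = (C1 ⊕ C2) ⊕ M1.
byte 0: c6 xor 61 = a7
byte 1: 40 xor 67 = 27
byte 2: 71 xor 65 = 14
byte 3: 15 xor 6e = 7b
byte 4: 37 xor 74 = 43
byte 5: 75 xor 20 = 55
byte 6: f9 xor 63 = 9a
byte 7: a0 xor 6f = cf
byte 8: 70 xor 6e = 1e
byte 9: 5d xor 66 = 3b
byte 10: dc xor 69 = b5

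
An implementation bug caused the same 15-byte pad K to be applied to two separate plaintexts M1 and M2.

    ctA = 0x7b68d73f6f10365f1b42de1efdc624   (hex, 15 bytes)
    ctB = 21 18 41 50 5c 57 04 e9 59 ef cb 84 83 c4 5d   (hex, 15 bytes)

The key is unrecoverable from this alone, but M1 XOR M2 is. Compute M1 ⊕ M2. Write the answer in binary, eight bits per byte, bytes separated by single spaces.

ctA ⊕ ctB = (M1 ⊕ K) ⊕ (M2 ⊕ K) = M1 ⊕ M2 — the shared key cancels under XOR.
123 xor  33 =  90
104 xor  24 = 112
215 xor  65 = 150
 63 xor  80 = 111
111 xor  92 =  51
 16 xor  87 =  71
 54 xor   4 =  50
 95 xor 233 = 182
 27 xor  89 =  66
 66 xor 239 = 173
222 xor 203 =  21
 30 xor 132 = 154
253 xor 131 = 126
198 xor 196 =   2
 36 xor  93 = 121

01011010 01110000 10010110 01101111 00110011 01000111 00110010 10110110 01000010 10101101 00010101 10011010 01111110 00000010 01111001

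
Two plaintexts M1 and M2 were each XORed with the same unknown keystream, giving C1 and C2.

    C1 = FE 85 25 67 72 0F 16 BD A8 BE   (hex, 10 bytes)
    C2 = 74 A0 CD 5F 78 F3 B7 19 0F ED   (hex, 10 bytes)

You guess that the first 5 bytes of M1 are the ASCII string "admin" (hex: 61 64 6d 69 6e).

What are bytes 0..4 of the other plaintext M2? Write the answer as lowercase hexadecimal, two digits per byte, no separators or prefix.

First, C1 ⊕ C2 = (M1 ⊕ K) ⊕ (M2 ⊕ K) = M1 ⊕ M2, so the key drops out. Then M2 = (M1 ⊕ M2) ⊕ M1 over the first 5 bytes.
byte 0: (fe ^ 74) ^ 61 = 8a ^ 61 = eb
byte 1: (85 ^ a0) ^ 64 = 25 ^ 64 = 41
byte 2: (25 ^ cd) ^ 6d = e8 ^ 6d = 85
byte 3: (67 ^ 5f) ^ 69 = 38 ^ 69 = 51
byte 4: (72 ^ 78) ^ 6e = 0a ^ 6e = 64

eb41855164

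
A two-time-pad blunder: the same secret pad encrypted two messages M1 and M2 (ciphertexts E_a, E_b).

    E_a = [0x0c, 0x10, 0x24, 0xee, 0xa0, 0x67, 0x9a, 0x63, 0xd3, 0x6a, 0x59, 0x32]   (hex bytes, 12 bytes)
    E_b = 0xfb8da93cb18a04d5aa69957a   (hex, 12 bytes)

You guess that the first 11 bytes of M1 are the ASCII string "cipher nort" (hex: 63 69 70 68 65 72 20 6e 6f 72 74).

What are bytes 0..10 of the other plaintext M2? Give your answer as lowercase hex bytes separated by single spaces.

First, E_a ⊕ E_b = (M1 ⊕ K) ⊕ (M2 ⊕ K) = M1 ⊕ M2, so the key drops out. Then M2 = (M1 ⊕ M2) ⊕ M1 over the first 11 bytes.
byte 0: (0c XOR fb) XOR 63 = f7 XOR 63 = 94
byte 1: (10 XOR 8d) XOR 69 = 9d XOR 69 = f4
byte 2: (24 XOR a9) XOR 70 = 8d XOR 70 = fd
byte 3: (ee XOR 3c) XOR 68 = d2 XOR 68 = ba
byte 4: (a0 XOR b1) XOR 65 = 11 XOR 65 = 74
byte 5: (67 XOR 8a) XOR 72 = ed XOR 72 = 9f
byte 6: (9a XOR 04) XOR 20 = 9e XOR 20 = be
byte 7: (63 XOR d5) XOR 6e = b6 XOR 6e = d8
byte 8: (d3 XOR aa) XOR 6f = 79 XOR 6f = 16
byte 9: (6a XOR 69) XOR 72 = 03 XOR 72 = 71
byte 10: (59 XOR 95) XOR 74 = cc XOR 74 = b8

94 f4 fd ba 74 9f be d8 16 71 b8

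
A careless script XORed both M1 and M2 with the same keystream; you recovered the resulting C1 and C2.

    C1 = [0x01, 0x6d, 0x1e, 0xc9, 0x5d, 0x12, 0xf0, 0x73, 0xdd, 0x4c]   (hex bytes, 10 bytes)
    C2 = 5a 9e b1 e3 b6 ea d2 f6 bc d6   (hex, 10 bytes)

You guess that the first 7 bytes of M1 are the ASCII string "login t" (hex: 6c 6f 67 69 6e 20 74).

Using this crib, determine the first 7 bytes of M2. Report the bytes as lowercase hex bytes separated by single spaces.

First, C1 ⊕ C2 = (M1 ⊕ K) ⊕ (M2 ⊕ K) = M1 ⊕ M2, so the key drops out. Then M2 = (M1 ⊕ M2) ⊕ M1 over the first 7 bytes.
byte 0: (01 ⊕ 5a) ⊕ 6c = 5b ⊕ 6c = 37
byte 1: (6d ⊕ 9e) ⊕ 6f = f3 ⊕ 6f = 9c
byte 2: (1e ⊕ b1) ⊕ 67 = af ⊕ 67 = c8
byte 3: (c9 ⊕ e3) ⊕ 69 = 2a ⊕ 69 = 43
byte 4: (5d ⊕ b6) ⊕ 6e = eb ⊕ 6e = 85
byte 5: (12 ⊕ ea) ⊕ 20 = f8 ⊕ 20 = d8
byte 6: (f0 ⊕ d2) ⊕ 74 = 22 ⊕ 74 = 56

37 9c c8 43 85 d8 56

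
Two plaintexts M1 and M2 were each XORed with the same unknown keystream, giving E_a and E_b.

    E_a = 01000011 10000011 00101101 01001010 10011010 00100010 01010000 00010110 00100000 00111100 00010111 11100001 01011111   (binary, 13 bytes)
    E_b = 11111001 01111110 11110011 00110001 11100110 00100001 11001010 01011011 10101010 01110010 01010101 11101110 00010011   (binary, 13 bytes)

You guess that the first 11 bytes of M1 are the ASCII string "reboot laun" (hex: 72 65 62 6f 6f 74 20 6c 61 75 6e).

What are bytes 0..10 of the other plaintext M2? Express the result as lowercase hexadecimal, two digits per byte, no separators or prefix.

c898bc141377ba21eb3b2c

First, E_a ⊕ E_b = (M1 ⊕ K) ⊕ (M2 ⊕ K) = M1 ⊕ M2, so the key drops out. Then M2 = (M1 ⊕ M2) ⊕ M1 over the first 11 bytes.
byte 0: (43 xor f9) xor 72 = ba xor 72 = c8
byte 1: (83 xor 7e) xor 65 = fd xor 65 = 98
byte 2: (2d xor f3) xor 62 = de xor 62 = bc
byte 3: (4a xor 31) xor 6f = 7b xor 6f = 14
byte 4: (9a xor e6) xor 6f = 7c xor 6f = 13
byte 5: (22 xor 21) xor 74 = 03 xor 74 = 77
byte 6: (50 xor ca) xor 20 = 9a xor 20 = ba
byte 7: (16 xor 5b) xor 6c = 4d xor 6c = 21
byte 8: (20 xor aa) xor 61 = 8a xor 61 = eb
byte 9: (3c xor 72) xor 75 = 4e xor 75 = 3b
byte 10: (17 xor 55) xor 6e = 42 xor 6e = 2c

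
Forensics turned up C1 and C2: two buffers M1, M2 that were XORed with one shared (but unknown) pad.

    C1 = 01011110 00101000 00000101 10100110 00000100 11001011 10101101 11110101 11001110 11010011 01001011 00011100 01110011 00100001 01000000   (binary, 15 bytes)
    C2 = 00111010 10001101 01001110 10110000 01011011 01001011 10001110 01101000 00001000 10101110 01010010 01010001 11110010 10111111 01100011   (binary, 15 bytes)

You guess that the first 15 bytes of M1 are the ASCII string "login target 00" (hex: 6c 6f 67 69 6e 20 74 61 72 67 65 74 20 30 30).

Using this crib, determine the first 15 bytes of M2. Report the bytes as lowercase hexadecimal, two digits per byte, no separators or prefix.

08ca2c7f31a057fcb41a7c39a1ae13

First, C1 ⊕ C2 = (M1 ⊕ K) ⊕ (M2 ⊕ K) = M1 ⊕ M2, so the key drops out. Then M2 = (M1 ⊕ M2) ⊕ M1 over the first 15 bytes.
byte 0: (5e XOR 3a) XOR 6c = 64 XOR 6c = 08
byte 1: (28 XOR 8d) XOR 6f = a5 XOR 6f = ca
byte 2: (05 XOR 4e) XOR 67 = 4b XOR 67 = 2c
byte 3: (a6 XOR b0) XOR 69 = 16 XOR 69 = 7f
byte 4: (04 XOR 5b) XOR 6e = 5f XOR 6e = 31
byte 5: (cb XOR 4b) XOR 20 = 80 XOR 20 = a0
byte 6: (ad XOR 8e) XOR 74 = 23 XOR 74 = 57
byte 7: (f5 XOR 68) XOR 61 = 9d XOR 61 = fc
byte 8: (ce XOR 08) XOR 72 = c6 XOR 72 = b4
byte 9: (d3 XOR ae) XOR 67 = 7d XOR 67 = 1a
byte 10: (4b XOR 52) XOR 65 = 19 XOR 65 = 7c
byte 11: (1c XOR 51) XOR 74 = 4d XOR 74 = 39
byte 12: (73 XOR f2) XOR 20 = 81 XOR 20 = a1
byte 13: (21 XOR bf) XOR 30 = 9e XOR 30 = ae
byte 14: (40 XOR 63) XOR 30 = 23 XOR 30 = 13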